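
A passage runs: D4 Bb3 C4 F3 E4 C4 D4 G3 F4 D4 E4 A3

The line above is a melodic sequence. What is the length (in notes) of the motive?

4

Try groups of 4 (3 cells in 12 notes):
D4 Bb3 C4 F3 | E4 C4 D4 G3 | F4 D4 E4 A3
Each cell is the previous one up a 2nd — so the unit is 4 notes.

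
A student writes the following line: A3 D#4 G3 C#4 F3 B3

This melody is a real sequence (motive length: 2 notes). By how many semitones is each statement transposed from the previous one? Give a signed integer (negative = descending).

The 2-note cells begin on A3, G3, F3 — each down a 2nd from the last.
Counting half-steps from A3 to G3: -2.

-2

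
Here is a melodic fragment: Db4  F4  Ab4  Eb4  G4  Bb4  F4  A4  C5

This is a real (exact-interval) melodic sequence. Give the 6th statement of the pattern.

Taking 3-note groups, the heads are Db4, Eb4, F4: the pattern moves up a 2nd.
Continuing the starts: G4 → A4 → B4.
So cell 6 is B4 D#5 F#5.

B4 D#5 F#5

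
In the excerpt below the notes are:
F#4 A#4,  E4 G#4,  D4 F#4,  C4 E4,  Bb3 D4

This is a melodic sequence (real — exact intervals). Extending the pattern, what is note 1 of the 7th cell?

Gb3

The unit is 2 notes. Position-1 pitches of the 5 shown cells: F#4, E4, D4, C4, Bb3.
Carrying that down a 2nd forward: Ab3 → Gb3.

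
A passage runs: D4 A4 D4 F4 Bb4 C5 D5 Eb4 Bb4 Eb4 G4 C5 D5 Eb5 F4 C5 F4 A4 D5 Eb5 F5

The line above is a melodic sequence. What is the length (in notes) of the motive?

7

There are 21 notes; a 7-note unit gives 3 cells:
D4 A4 D4 F4 Bb4 C5 D5 | Eb4 Bb4 Eb4 G4 C5 D5 Eb5 | F4 C5 F4 A4 D5 Eb5 F5
Each cell is the previous one up a 2nd — so the unit is 7 notes.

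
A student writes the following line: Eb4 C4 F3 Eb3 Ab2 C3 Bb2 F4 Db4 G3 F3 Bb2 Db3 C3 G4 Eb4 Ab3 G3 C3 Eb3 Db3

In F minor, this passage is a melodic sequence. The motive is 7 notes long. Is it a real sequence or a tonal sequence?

Every note is diatonic to F minor.
Cell 1 has -3 semitones from note 1 to 2, but cell 2 has -4 — the interval quality changes while the contour stays the same, which is the hallmark of a tonal sequence.

tonal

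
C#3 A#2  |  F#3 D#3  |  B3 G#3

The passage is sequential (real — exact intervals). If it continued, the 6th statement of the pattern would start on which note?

With a 2-note motive the entries are C#3, F#3, B3, each up a 4th from the previous.
Extending the heads up a 4th: E4 → A4 → D5.

D5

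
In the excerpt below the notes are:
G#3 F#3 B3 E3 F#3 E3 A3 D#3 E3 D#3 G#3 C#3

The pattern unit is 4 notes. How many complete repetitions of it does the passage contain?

12 notes in groups of 4 gives 12/4 = 3 statements.
Starts: G#3, F#3, E3 — each down a 2nd.

3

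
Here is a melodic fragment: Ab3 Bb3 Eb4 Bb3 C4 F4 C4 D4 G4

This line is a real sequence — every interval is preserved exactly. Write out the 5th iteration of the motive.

E4 F#4 B4

With a 3-note motive the entries are Ab3, Bb3, C4, each up a 2nd from the previous.
Carrying on: D4 → E4.
Statement 5 starts on E4 and keeps the same exact contour: E4 F#4 B4.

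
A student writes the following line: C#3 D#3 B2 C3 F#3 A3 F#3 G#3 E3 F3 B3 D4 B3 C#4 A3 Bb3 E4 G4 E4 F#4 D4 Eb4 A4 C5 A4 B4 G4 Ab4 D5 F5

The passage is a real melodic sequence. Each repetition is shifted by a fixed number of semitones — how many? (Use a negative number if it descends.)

5

With a 6-note motive the entries are C#3, F#3, B3, E4, A4, each up a 4th from the previous.
Counting half-steps from C#3 to F#3: 5.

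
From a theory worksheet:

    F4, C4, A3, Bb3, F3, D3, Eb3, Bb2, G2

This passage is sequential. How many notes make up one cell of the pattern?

3

9 notes total. Splitting into 3 groups of 3:
F4 C4 A3 | Bb3 F3 D3 | Eb3 Bb2 G2
Each cell is the previous one down a 5th — so the unit is 3 notes.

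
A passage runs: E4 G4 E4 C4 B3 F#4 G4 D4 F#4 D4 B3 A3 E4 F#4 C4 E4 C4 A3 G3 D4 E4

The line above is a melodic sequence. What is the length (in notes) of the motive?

7

There are 21 notes; a 7-note unit gives 3 cells:
E4 G4 E4 C4 B3 F#4 G4 | D4 F#4 D4 B3 A3 E4 F#4 | C4 E4 C4 A3 G3 D4 E4
That's a consistent down a 2nd shift per cell, and no other grouping gives one.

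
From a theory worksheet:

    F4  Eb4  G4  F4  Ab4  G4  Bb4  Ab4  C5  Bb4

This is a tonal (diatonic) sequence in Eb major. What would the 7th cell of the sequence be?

Unit = 2 notes; the statements start on F4, G4, Ab4, Bb4, C5, moving up a 2nd each time.
Continuing the starts: D5 → Eb5.
Statement 7 starts on Eb5 and keeps the same diatonic contour: Eb5 D5.

Eb5 D5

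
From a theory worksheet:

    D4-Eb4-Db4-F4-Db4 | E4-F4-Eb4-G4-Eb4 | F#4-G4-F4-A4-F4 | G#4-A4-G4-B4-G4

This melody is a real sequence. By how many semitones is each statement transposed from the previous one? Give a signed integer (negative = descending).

Unit = 5 notes; the statements start on D4, E4, F#4, G#4, moving up a 2nd each time.
D4 to E4 spans +2 semitones.

2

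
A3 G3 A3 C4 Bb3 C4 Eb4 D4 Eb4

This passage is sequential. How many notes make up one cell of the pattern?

3

Try groups of 3 (3 cells in 9 notes):
A3 G3 A3 | C4 Bb3 C4 | Eb4 D4 Eb4
Every group is a transposition up a 3rd of the one before; no shorter unit works.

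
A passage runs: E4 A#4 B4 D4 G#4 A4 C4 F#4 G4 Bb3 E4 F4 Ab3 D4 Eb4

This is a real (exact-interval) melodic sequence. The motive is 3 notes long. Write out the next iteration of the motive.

The 3-note cells begin on E4, D4, C4, Bb3, Ab3 — each down a 2nd from the last.
From Gb3 the exact shape gives Gb3 C4 Db4.

Gb3 C4 Db4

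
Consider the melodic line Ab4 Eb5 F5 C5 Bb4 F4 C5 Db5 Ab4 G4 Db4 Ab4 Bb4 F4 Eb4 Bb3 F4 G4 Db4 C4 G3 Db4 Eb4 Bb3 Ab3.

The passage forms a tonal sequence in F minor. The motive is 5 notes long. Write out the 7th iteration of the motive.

C3 G3 Ab3 Eb3 Db3

With a 5-note motive the entries are Ab4, F4, Db4, Bb3, G3, each down a 3rd from the previous.
Continuing the starts: Eb3 → C3.
Statement 7 starts on C3 and keeps the same diatonic contour: C3 G3 Ab3 Eb3 Db3.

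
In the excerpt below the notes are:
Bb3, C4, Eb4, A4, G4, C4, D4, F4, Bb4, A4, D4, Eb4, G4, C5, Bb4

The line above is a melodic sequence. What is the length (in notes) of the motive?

5

Try groups of 5 (3 cells in 15 notes):
Bb3 C4 Eb4 A4 G4 | C4 D4 F4 Bb4 A4 | D4 Eb4 G4 C5 Bb4
Each cell is the previous one up a 2nd — so the unit is 5 notes.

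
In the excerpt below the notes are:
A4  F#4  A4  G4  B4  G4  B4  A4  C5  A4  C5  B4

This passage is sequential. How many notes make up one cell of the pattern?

4

12 notes total. Splitting into 3 groups of 4:
A4 F#4 A4 G4 | B4 G4 B4 A4 | C5 A4 C5 B4
Each cell is the previous one up a 2nd — so the unit is 4 notes.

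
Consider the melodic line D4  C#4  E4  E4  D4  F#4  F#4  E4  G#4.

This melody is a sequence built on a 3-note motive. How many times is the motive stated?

3

9 notes in groups of 3 gives 9/3 = 3 statements.
Starts: D4, E4, F#4 — each up a 2nd.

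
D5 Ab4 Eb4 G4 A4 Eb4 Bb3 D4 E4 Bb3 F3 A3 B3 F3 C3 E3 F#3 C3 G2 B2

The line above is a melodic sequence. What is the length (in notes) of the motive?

4

Try groups of 4 (5 cells in 20 notes):
D5 Ab4 Eb4 G4 | A4 Eb4 Bb3 D4 | E4 Bb3 F3 A3 | B3 F3 C3 E3 | F#3 C3 G2 B2
Every group is a transposition down a 4th of the one before; no shorter unit works.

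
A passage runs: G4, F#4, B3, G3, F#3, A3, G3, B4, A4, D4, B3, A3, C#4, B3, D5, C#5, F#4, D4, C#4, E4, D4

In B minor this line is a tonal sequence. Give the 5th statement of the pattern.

A5 G5 C#5 A4 G4 B4 A4

The 7-note cells begin on G4, B4, D5 — each up a 3rd from the last.
Carrying on: F#5 → A5.
Statement 5 starts on A5 and keeps the same diatonic contour: A5 G5 C#5 A4 G4 B4 A4.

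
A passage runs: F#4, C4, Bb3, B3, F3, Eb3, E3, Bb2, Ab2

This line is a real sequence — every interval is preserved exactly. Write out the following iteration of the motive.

Unit = 3 notes; the statements start on F#4, B3, E3, moving down a 5th each time.
So cell 4 is A2 Eb2 Db2.

A2 Eb2 Db2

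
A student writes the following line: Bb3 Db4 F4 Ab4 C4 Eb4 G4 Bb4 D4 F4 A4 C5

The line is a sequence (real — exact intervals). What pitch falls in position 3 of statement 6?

D#5

The unit is 4 notes. Position-3 pitches of the 3 shown cells: F4, G4, A4.
Extending up a 2nd: B4 → C#5 → D#5.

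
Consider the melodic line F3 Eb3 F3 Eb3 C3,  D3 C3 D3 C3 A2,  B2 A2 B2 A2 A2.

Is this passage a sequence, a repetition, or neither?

neither

Note 5 of cell 3 is A2; if this were a sequence it would be F#2. No unit length gives a consistent transposition pattern.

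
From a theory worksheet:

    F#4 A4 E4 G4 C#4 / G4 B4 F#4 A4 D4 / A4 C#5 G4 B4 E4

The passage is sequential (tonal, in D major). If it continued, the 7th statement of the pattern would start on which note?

Unit = 5 notes; the statements start on F#4, G4, A4, moving up a 2nd each time.
Continuing: B4 → C#5 → D5 → E5. Statement 7 starts on E5.

E5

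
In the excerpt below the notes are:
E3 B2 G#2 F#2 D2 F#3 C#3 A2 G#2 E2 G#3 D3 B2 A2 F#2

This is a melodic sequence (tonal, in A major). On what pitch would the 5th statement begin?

With a 5-note motive the entries are E3, F#3, G#3, each up a 2nd from the previous.
Continuing: A3 → B3. Statement 5 starts on B3.

B3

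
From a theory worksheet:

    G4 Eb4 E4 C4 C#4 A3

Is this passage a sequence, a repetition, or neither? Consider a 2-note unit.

Each 2-note cell is the previous one transposed down a 3rd.

sequence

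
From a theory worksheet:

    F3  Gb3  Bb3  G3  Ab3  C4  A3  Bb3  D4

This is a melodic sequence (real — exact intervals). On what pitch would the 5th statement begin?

Unit = 3 notes; the statements start on F3, G3, A3, moving up a 2nd each time.
Extending the heads up a 2nd: B3 → C#4.

C#4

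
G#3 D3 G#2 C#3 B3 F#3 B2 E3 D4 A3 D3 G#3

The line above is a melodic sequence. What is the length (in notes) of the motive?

4

12 notes total. Splitting into 3 groups of 4:
G#3 D3 G#2 C#3 | B3 F#3 B2 E3 | D4 A3 D3 G#3
Every group is a transposition up a 3rd of the one before; no shorter unit works.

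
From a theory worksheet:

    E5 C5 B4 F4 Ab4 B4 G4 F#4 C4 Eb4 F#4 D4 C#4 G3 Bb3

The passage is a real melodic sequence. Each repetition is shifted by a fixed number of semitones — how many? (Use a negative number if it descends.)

Unit = 5 notes; the statements start on E5, B4, F#4, moving down a 4th each time.
Counting half-steps from E5 to B4: -5.

-5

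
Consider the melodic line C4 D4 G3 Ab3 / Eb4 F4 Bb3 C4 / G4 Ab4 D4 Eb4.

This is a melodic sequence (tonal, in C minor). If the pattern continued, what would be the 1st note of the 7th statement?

Ab5

The unit is 4 notes. Position-1 pitches of the 3 shown cells: C4, Eb4, G4.
Carrying that up a 3rd forward: Bb4 → D5 → F5 → Ab5.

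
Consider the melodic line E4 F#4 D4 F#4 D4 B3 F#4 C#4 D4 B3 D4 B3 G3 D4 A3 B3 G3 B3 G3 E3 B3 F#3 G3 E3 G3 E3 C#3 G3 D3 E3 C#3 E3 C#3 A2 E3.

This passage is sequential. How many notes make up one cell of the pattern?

7

35 notes total. Splitting into 5 groups of 7:
E4 F#4 D4 F#4 D4 B3 F#4 | C#4 D4 B3 D4 B3 G3 D4 | A3 B3 G3 B3 G3 E3 B3 | F#3 G3 E3 G3 E3 C#3 G3 | D3 E3 C#3 E3 C#3 A2 E3
Every group is a transposition down a 3rd of the one before; no shorter unit works.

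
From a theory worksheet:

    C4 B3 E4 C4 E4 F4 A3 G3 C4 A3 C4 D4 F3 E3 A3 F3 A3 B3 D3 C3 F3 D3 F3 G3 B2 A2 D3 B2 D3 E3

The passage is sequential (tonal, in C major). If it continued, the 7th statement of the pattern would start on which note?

The 6-note cells begin on C4, A3, F3, D3, B2 — each down a 3rd from the last.
Extending the heads down a 3rd: G2 → E2.

E2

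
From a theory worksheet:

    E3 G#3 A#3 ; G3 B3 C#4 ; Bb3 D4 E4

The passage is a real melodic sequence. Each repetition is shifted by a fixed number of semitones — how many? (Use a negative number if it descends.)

The 3-note cells begin on E3, G3, Bb3 — each up a 3rd from the last.
Counting half-steps from E3 to G3: 3.

3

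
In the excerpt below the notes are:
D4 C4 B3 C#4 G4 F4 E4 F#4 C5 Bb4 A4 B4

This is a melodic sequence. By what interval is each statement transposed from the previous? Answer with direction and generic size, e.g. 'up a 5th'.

With a 4-note motive the entries are D4, G4, C5, each up a 4th from the previous.
D4 to G4 is up a 4th.

up a 4th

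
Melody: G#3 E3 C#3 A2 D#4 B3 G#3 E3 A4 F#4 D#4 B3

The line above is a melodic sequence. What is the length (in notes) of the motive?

There are 12 notes; a 4-note unit gives 3 cells:
G#3 E3 C#3 A2 | D#4 B3 G#3 E3 | A4 F#4 D#4 B3
Every group is a transposition up a 5th of the one before; no shorter unit works.

4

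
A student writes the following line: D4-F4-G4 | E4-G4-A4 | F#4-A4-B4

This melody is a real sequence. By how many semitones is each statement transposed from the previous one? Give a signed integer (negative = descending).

The 3-note cells begin on D4, E4, F#4 — each up a 2nd from the last.
D4→E4 is 64 − 62 = 2 semitones.

2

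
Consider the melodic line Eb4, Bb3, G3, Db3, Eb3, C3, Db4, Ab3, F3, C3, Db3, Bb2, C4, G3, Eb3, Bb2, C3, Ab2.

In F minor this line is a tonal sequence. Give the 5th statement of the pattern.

Ab3 Eb3 C3 G2 Ab2 F2

Unit = 6 notes; the statements start on Eb4, Db4, C4, moving down a 2nd each time.
Extending down a 2nd: Bb3 → Ab3.
From Ab3 the diatonic shape gives Ab3 Eb3 C3 G2 Ab2 F2.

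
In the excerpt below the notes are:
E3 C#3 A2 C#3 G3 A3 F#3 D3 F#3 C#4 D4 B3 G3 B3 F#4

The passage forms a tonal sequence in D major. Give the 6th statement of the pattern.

F#5 D5 B4 D5 A5

Unit = 5 notes; the statements start on E3, A3, D4, moving up a 4th each time.
Extending up a 4th: G4 → C#5 → F#5.
From F#5 the diatonic shape gives F#5 D5 B4 D5 A5.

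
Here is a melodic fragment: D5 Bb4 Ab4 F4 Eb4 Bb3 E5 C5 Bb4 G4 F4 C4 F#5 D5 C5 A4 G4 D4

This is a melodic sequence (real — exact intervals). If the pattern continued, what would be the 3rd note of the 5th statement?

E5

With 6-note cells, note 3 of each statement runs Ab4, Bb4, C5.
Extending up a 2nd: D5 → E5.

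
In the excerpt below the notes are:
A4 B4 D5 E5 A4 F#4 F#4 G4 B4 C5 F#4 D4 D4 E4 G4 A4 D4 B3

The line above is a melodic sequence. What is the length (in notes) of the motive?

6

Try groups of 6 (3 cells in 18 notes):
A4 B4 D5 E5 A4 F#4 | F#4 G4 B4 C5 F#4 D4 | D4 E4 G4 A4 D4 B3
Each cell is the previous one down a 3rd — so the unit is 6 notes.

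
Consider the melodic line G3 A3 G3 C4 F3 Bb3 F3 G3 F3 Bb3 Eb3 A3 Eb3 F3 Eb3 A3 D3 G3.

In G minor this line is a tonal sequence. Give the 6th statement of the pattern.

With a 6-note motive the entries are G3, F3, Eb3, each down a 2nd from the previous.
Carrying on: D3 → C3 → Bb2.
Statement 6 starts on Bb2 and keeps the same diatonic contour: Bb2 C3 Bb2 Eb3 A2 D3.

Bb2 C3 Bb2 Eb3 A2 D3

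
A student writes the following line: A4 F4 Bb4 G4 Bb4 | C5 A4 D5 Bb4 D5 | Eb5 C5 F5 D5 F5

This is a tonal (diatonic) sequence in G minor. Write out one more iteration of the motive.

With a 5-note motive the entries are A4, C5, Eb5, each up a 3rd from the previous.
Statement 4 starts on G5 and keeps the same diatonic contour: G5 Eb5 A5 F5 A5.

G5 Eb5 A5 F5 A5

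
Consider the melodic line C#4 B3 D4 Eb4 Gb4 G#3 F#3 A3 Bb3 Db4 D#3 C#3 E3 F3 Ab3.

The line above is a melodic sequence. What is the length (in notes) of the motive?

5

15 notes total. Splitting into 3 groups of 5:
C#4 B3 D4 Eb4 Gb4 | G#3 F#3 A3 Bb3 Db4 | D#3 C#3 E3 F3 Ab3
Every group is a transposition down a 4th of the one before; no shorter unit works.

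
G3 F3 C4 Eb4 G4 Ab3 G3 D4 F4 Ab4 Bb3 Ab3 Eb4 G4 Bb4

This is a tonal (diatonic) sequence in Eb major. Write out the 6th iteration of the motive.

Eb4 D4 Ab4 C5 Eb5

Taking 5-note groups, the heads are G3, Ab3, Bb3: the pattern moves up a 2nd.
Carrying on: C4 → D4 → Eb4.
Statement 6 starts on Eb4 and keeps the same diatonic contour: Eb4 D4 Ab4 C5 Eb5.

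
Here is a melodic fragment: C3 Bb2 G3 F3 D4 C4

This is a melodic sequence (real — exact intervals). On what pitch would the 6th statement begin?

Taking 2-note groups, the heads are C3, G3, D4: the pattern moves up a 5th.
Continuing: A4 → E5 → B5. Statement 6 starts on B5.

B5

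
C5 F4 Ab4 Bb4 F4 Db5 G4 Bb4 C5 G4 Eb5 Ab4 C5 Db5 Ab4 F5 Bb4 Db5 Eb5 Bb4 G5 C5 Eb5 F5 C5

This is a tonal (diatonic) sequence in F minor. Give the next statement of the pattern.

Ab5 Db5 F5 G5 Db5

Unit = 5 notes; the statements start on C5, Db5, Eb5, F5, G5, moving up a 2nd each time.
So cell 6 is Ab5 Db5 F5 G5 Db5.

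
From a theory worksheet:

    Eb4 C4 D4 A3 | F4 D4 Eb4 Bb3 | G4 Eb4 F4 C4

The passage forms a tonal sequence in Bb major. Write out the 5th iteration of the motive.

With a 4-note motive the entries are Eb4, F4, G4, each up a 2nd from the previous.
Extending up a 2nd: A4 → Bb4.
So cell 5 is Bb4 G4 A4 Eb4.

Bb4 G4 A4 Eb4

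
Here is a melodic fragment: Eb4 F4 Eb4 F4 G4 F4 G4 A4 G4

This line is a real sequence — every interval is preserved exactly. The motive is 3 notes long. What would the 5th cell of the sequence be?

B4 C#5 B4

The 3-note cells begin on Eb4, F4, G4 — each up a 2nd from the last.
Carrying on: A4 → B4.
From B4 the exact shape gives B4 C#5 B4.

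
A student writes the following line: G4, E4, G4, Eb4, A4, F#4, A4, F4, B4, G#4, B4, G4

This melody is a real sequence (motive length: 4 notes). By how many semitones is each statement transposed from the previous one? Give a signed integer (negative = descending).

The 4-note cells begin on G4, A4, B4 — each up a 2nd from the last.
G4→A4 is 69 − 67 = 2 semitones.

2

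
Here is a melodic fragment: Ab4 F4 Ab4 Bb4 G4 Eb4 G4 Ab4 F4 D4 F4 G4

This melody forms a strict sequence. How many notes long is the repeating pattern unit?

Try groups of 4 (3 cells in 12 notes):
Ab4 F4 Ab4 Bb4 | G4 Eb4 G4 Ab4 | F4 D4 F4 G4
Each cell is the previous one down a 2nd — so the unit is 4 notes.

4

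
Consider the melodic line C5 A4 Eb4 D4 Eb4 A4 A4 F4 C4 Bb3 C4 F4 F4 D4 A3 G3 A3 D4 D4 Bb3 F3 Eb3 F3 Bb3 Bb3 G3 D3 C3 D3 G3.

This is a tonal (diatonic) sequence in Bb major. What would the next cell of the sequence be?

Unit = 6 notes; the statements start on C5, A4, F4, D4, Bb3, moving down a 3rd each time.
From G3 the diatonic shape gives G3 Eb3 Bb2 A2 Bb2 Eb3.

G3 Eb3 Bb2 A2 Bb2 Eb3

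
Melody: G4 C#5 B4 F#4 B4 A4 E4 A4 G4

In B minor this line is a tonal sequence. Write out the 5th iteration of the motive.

C#4 F#4 E4

The 3-note cells begin on G4, F#4, E4 — each down a 2nd from the last.
Continuing the starts: D4 → C#4.
From C#4 the diatonic shape gives C#4 F#4 E4.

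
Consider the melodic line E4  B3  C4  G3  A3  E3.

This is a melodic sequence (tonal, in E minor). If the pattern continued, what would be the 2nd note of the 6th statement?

The unit is 2 notes. Position-2 pitches of the 3 shown cells: B3, G3, E3.
Each moves down a 3rd. Continuing: C3 → A2 → F#2.

F#2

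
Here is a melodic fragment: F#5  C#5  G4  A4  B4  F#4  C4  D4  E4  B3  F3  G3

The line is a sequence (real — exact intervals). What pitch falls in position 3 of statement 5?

The unit is 4 notes. Position-3 pitches of the 3 shown cells: G4, C4, F3.
Each moves down a 5th. Continuing: Bb2 → Eb2.

Eb2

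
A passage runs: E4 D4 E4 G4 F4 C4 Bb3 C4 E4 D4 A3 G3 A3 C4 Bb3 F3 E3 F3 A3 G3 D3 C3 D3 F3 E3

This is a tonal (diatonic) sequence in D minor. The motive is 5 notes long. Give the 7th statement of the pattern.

G2 F2 G2 Bb2 A2

Unit = 5 notes; the statements start on E4, C4, A3, F3, D3, moving down a 3rd each time.
Carrying on: Bb2 → G2.
Statement 7 starts on G2 and keeps the same diatonic contour: G2 F2 G2 Bb2 A2.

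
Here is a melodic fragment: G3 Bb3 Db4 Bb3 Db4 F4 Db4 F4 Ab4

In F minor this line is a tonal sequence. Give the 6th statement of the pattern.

With a 3-note motive the entries are G3, Bb3, Db4, each up a 3rd from the previous.
Carrying on: F4 → Ab4 → C5.
From C5 the diatonic shape gives C5 Eb5 G5.

C5 Eb5 G5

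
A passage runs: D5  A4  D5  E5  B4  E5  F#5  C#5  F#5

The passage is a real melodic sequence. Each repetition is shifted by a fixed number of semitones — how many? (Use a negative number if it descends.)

The 3-note cells begin on D5, E5, F#5 — each up a 2nd from the last.
D5 to E5 spans +2 semitones.

2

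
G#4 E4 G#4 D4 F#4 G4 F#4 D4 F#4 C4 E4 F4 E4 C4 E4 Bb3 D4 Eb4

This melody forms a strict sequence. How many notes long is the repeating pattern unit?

There are 18 notes; a 6-note unit gives 3 cells:
G#4 E4 G#4 D4 F#4 G4 | F#4 D4 F#4 C4 E4 F4 | E4 C4 E4 Bb3 D4 Eb4
Every group is a transposition down a 2nd of the one before; no shorter unit works.

6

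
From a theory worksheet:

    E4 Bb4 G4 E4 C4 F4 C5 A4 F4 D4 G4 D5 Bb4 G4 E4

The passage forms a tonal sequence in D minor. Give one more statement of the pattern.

Unit = 5 notes; the statements start on E4, F4, G4, moving up a 2nd each time.
From A4 the diatonic shape gives A4 E5 C5 A4 F4.

A4 E5 C5 A4 F4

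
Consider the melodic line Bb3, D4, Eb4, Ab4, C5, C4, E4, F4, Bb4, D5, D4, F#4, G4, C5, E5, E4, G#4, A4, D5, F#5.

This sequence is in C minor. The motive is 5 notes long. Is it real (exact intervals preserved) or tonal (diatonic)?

Each cell has the same semitone pattern (4, 1, 5, 4) — intervals are preserved exactly.
And E4 lies outside C minor, so the sequence is real rather than tonal.

real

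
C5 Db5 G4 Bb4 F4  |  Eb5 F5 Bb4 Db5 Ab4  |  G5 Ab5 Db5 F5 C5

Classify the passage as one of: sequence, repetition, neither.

Each 5-note cell is the previous one transposed up a 3rd.

sequence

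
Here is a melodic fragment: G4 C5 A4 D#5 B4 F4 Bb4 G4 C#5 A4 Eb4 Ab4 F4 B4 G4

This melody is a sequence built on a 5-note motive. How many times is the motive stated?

3

15 notes in groups of 5 gives 15/5 = 3 statements.
Starts: G4, F4, Eb4 — each down a 2nd.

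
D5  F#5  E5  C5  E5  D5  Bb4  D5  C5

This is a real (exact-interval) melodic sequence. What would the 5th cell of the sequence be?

Gb4 Bb4 Ab4

Taking 3-note groups, the heads are D5, C5, Bb4: the pattern moves down a 2nd.
Continuing the starts: Ab4 → Gb4.
From Gb4 the exact shape gives Gb4 Bb4 Ab4.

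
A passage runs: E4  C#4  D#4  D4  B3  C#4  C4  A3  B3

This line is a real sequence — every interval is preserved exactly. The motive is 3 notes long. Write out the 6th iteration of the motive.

With a 3-note motive the entries are E4, D4, C4, each down a 2nd from the previous.
Extending down a 2nd: Bb3 → Ab3 → Gb3.
Statement 6 starts on Gb3 and keeps the same exact contour: Gb3 Eb3 F3.

Gb3 Eb3 F3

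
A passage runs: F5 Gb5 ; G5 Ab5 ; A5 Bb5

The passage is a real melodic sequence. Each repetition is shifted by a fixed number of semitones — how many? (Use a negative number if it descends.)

2

The 2-note cells begin on F5, G5, A5 — each up a 2nd from the last.
F5 to G5 spans +2 semitones.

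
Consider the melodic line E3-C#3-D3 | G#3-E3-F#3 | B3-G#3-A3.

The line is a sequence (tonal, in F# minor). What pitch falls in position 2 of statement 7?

A4

With 3-note cells, note 2 of each statement runs C#3, E3, G#3.
Extending up a 3rd: B3 → D4 → F#4 → A4.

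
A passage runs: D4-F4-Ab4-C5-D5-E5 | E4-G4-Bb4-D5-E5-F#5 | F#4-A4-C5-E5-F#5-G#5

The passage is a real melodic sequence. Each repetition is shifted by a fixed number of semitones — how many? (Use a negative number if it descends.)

2

With a 6-note motive the entries are D4, E4, F#4, each up a 2nd from the previous.
D4 to E4 spans +2 semitones.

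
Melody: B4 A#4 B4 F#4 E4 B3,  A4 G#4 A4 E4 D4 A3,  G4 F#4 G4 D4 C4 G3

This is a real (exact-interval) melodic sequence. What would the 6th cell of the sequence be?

With a 6-note motive the entries are B4, A4, G4, each down a 2nd from the previous.
Carrying on: F4 → Eb4 → Db4.
Statement 6 starts on Db4 and keeps the same exact contour: Db4 C4 Db4 Ab3 Gb3 Db3.

Db4 C4 Db4 Ab3 Gb3 Db3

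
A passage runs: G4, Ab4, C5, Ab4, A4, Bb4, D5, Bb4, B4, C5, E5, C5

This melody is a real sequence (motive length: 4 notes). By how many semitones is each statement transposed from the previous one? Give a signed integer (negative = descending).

2

Taking 4-note groups, the heads are G4, A4, B4: the pattern moves up a 2nd.
G4→A4 is 69 − 67 = 2 semitones.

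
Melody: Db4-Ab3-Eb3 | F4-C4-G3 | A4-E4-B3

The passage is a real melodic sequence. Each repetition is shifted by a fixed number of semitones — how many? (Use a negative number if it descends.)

4

Unit = 3 notes; the statements start on Db4, F4, A4, moving up a 3rd each time.
Counting half-steps from Db4 to F4: 4.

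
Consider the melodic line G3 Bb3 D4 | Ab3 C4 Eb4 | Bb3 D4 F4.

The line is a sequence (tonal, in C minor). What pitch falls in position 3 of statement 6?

Bb4

The unit is 3 notes. Position-3 pitches of the 3 shown cells: D4, Eb4, F4.
Carrying that up a 2nd forward: G4 → Ab4 → Bb4.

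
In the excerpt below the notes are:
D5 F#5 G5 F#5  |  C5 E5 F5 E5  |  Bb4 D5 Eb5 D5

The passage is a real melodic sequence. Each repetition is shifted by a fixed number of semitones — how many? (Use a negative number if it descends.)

Unit = 4 notes; the statements start on D5, C5, Bb4, moving down a 2nd each time.
D5 to C5 spans -2 semitones.

-2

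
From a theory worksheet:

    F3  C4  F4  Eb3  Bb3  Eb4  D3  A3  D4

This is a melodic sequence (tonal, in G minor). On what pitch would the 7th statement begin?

The 3-note cells begin on F3, Eb3, D3 — each down a 2nd from the last.
Extending the heads down a 2nd: C3 → Bb2 → A2 → G2.

G2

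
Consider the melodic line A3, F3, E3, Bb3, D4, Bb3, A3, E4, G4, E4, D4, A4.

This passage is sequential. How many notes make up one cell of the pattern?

4

There are 12 notes; a 4-note unit gives 3 cells:
A3 F3 E3 Bb3 | D4 Bb3 A3 E4 | G4 E4 D4 A4
Each cell is the previous one up a 4th — so the unit is 4 notes.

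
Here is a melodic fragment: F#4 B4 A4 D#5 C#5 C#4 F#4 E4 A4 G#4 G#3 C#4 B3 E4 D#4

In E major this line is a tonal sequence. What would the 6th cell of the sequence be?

Taking 5-note groups, the heads are F#4, C#4, G#3: the pattern moves down a 4th.
Extending down a 4th: D#3 → A2 → E2.
From E2 the diatonic shape gives E2 A2 G#2 C#3 B2.

E2 A2 G#2 C#3 B2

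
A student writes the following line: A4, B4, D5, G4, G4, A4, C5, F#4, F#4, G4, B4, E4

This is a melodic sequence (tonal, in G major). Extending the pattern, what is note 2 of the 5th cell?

E4

The unit is 4 notes. Position-2 pitches of the 3 shown cells: B4, A4, G4.
Carrying that down a 2nd forward: F#4 → E4.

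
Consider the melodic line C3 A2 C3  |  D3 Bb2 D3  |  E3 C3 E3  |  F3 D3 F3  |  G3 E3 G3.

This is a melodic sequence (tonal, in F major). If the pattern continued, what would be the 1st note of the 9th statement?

With 3-note cells, note 1 of each statement runs C3, D3, E3, F3, G3.
Extending up a 2nd: A3 → Bb3 → C4 → D4.

D4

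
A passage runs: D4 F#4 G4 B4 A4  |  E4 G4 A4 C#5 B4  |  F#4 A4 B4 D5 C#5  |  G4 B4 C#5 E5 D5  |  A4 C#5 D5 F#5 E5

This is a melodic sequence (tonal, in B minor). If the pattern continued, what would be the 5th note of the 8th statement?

A5

The unit is 5 notes. Position-5 pitches of the 5 shown cells: A4, B4, C#5, D5, E5.
Extending up a 2nd: F#5 → G5 → A5.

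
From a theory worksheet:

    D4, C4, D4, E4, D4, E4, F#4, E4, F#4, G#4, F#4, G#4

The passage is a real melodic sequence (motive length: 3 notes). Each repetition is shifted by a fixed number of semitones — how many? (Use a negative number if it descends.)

2

The 3-note cells begin on D4, E4, F#4, G#4 — each up a 2nd from the last.
Counting half-steps from D4 to E4: 2.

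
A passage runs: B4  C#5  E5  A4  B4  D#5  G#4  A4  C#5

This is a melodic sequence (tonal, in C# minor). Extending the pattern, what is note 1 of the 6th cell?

D#4

Grouping in 3s, the 1st note of each cell is B4, A4, G#4.
Extending down a 2nd: F#4 → E4 → D#4.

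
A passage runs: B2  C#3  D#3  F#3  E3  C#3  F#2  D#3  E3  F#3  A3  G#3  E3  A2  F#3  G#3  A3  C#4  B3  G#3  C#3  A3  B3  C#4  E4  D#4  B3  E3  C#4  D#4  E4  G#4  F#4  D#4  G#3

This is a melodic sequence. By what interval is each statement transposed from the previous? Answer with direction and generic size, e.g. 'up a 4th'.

up a 3rd

The 7-note cells begin on B2, D#3, F#3, A3, C#4 — each up a 3rd from the last.
From B2 to D#3: up a 3rd.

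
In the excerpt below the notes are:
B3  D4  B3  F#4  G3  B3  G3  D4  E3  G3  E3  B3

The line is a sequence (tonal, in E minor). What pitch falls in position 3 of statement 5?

The unit is 4 notes. Position-3 pitches of the 3 shown cells: B3, G3, E3.
Extending down a 3rd: C3 → A2.

A2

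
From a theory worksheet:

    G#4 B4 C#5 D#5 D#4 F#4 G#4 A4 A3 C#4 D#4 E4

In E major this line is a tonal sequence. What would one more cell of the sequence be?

E3 G#3 A3 B3

With a 4-note motive the entries are G#4, D#4, A3, each down a 4th from the previous.
So cell 4 is E3 G#3 A3 B3.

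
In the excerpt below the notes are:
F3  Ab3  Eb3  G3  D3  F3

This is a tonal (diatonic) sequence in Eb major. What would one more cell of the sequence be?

Taking 2-note groups, the heads are F3, Eb3, D3: the pattern moves down a 2nd.
So cell 4 is C3 Eb3.

C3 Eb3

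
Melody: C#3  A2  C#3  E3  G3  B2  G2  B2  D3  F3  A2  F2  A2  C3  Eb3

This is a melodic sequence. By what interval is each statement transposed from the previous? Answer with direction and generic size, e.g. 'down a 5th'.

down a 2nd

Taking 5-note groups, the heads are C#3, B2, A2: the pattern moves down a 2nd.
From C#3 to B2: down a 2nd.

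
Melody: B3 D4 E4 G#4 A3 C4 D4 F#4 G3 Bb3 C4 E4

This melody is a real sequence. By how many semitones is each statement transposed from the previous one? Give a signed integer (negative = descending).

-2

Unit = 4 notes; the statements start on B3, A3, G3, moving down a 2nd each time.
B3 to A3 spans -2 semitones.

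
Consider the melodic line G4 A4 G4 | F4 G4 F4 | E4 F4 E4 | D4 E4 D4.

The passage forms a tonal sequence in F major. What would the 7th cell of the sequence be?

Taking 3-note groups, the heads are G4, F4, E4, D4: the pattern moves down a 2nd.
Carrying on: C4 → Bb3 → A3.
Statement 7 starts on A3 and keeps the same diatonic contour: A3 Bb3 A3.

A3 Bb3 A3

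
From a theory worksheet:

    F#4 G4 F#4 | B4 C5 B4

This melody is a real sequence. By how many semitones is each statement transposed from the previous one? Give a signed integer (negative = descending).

Taking 3-note groups, the heads are F#4, B4: the pattern moves up a 4th.
Counting half-steps from F#4 to B4: 5.

5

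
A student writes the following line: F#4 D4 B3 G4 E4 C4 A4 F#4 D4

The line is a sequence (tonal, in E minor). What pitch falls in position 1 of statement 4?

The unit is 3 notes. Position-1 pitches of the 3 shown cells: F#4, G4, A4.
From A4, up a 2nd gives B4.

B4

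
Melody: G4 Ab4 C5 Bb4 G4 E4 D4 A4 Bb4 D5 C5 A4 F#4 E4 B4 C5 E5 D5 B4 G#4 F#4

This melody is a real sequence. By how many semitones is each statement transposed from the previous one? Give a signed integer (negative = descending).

2

With a 7-note motive the entries are G4, A4, B4, each up a 2nd from the previous.
G4 to A4 spans +2 semitones.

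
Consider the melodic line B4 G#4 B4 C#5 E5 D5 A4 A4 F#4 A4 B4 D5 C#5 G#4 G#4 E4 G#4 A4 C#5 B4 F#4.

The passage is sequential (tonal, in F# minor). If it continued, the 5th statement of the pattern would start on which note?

E4

Taking 7-note groups, the heads are B4, A4, G#4: the pattern moves down a 2nd.
Continuing: F#4 → E4. Statement 5 starts on E4.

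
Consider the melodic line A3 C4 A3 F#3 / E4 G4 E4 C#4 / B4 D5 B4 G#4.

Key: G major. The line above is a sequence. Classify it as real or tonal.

real

Each cell has the same semitone pattern (3, -3, -3) — intervals are preserved exactly.
And C#4 lies outside G major, so the sequence is real rather than tonal.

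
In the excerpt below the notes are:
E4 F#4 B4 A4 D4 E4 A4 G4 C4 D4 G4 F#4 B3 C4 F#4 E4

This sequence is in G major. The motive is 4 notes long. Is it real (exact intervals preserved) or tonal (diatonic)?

Every note is diatonic to G major.
Cell 1 has -2 semitones from note 3 to 4, but cell 3 has -1 — the interval quality changes while the contour stays the same, which is the hallmark of a tonal sequence.

tonal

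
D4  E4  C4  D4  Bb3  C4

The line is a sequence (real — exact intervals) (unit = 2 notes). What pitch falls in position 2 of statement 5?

Ab3

The unit is 2 notes. Position-2 pitches of the 3 shown cells: E4, D4, C4.
Extending down a 2nd: Bb3 → Ab3.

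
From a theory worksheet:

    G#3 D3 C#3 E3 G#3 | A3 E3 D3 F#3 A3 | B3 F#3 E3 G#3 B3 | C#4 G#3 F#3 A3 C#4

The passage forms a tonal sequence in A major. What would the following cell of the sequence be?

D4 A3 G#3 B3 D4

The 5-note cells begin on G#3, A3, B3, C#4 — each up a 2nd from the last.
From D4 the diatonic shape gives D4 A3 G#3 B3 D4.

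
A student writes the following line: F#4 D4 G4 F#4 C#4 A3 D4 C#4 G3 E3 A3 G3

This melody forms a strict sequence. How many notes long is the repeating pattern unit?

4

There are 12 notes; a 4-note unit gives 3 cells:
F#4 D4 G4 F#4 | C#4 A3 D4 C#4 | G3 E3 A3 G3
Each cell is the previous one down a 4th — so the unit is 4 notes.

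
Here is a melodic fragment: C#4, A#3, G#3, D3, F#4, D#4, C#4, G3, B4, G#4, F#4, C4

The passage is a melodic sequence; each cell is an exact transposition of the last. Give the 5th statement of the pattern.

A5 F#5 E5 Bb4

The 4-note cells begin on C#4, F#4, B4 — each up a 4th from the last.
Carrying on: E5 → A5.
Statement 5 starts on A5 and keeps the same exact contour: A5 F#5 E5 Bb4.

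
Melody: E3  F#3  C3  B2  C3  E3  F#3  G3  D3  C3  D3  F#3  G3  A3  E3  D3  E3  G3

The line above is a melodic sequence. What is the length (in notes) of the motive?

6

There are 18 notes; a 6-note unit gives 3 cells:
E3 F#3 C3 B2 C3 E3 | F#3 G3 D3 C3 D3 F#3 | G3 A3 E3 D3 E3 G3
That's a consistent up a 2nd shift per cell, and no other grouping gives one.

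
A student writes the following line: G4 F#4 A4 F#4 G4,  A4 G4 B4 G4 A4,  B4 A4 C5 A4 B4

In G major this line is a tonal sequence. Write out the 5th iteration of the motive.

Taking 5-note groups, the heads are G4, A4, B4: the pattern moves up a 2nd.
Carrying on: C5 → D5.
Statement 5 starts on D5 and keeps the same diatonic contour: D5 C5 E5 C5 D5.

D5 C5 E5 C5 D5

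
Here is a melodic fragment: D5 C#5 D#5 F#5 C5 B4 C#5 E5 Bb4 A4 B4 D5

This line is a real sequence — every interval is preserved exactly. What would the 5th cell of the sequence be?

Gb4 F4 G4 Bb4

Taking 4-note groups, the heads are D5, C5, Bb4: the pattern moves down a 2nd.
Carrying on: Ab4 → Gb4.
From Gb4 the exact shape gives Gb4 F4 G4 Bb4.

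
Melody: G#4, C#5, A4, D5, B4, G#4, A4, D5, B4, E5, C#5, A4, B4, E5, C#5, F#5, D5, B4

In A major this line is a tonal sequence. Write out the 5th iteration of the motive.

D5 G#5 E5 A5 F#5 D5

With a 6-note motive the entries are G#4, A4, B4, each up a 2nd from the previous.
Continuing the starts: C#5 → D5.
So cell 5 is D5 G#5 E5 A5 F#5 D5.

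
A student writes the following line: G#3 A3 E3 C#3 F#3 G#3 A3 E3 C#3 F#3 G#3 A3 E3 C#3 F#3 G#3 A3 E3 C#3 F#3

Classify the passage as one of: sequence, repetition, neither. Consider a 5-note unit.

Each 5-note cell is identical (G#3 A3 E3 C#3 F#3), restated at the same pitch.

repetition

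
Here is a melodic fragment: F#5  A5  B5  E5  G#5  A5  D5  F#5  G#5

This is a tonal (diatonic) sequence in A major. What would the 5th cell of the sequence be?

B4 D5 E5

Taking 3-note groups, the heads are F#5, E5, D5: the pattern moves down a 2nd.
Carrying on: C#5 → B4.
So cell 5 is B4 D5 E5.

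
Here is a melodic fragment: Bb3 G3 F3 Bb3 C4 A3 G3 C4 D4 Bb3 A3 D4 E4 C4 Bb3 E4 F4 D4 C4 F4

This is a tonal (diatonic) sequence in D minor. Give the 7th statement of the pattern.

A4 F4 E4 A4

With a 4-note motive the entries are Bb3, C4, D4, E4, F4, each up a 2nd from the previous.
Carrying on: G4 → A4.
From A4 the diatonic shape gives A4 F4 E4 A4.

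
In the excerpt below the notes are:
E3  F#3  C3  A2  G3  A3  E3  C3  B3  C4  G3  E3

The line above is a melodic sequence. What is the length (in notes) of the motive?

4

There are 12 notes; a 4-note unit gives 3 cells:
E3 F#3 C3 A2 | G3 A3 E3 C3 | B3 C4 G3 E3
Each cell is the previous one up a 3rd — so the unit is 4 notes.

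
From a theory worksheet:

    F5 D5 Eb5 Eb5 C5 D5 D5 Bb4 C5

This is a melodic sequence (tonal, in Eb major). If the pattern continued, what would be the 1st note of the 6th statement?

Ab4

Grouping in 3s, the 1st note of each cell is F5, Eb5, D5.
Each moves down a 2nd. Continuing: C5 → Bb4 → Ab4.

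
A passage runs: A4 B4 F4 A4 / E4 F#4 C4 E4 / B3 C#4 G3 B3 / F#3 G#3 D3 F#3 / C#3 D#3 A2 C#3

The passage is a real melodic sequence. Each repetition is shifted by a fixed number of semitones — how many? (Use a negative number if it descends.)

-5

Taking 4-note groups, the heads are A4, E4, B3, F#3, C#3: the pattern moves down a 4th.
A4→E4 is 64 − 69 = -5 semitones.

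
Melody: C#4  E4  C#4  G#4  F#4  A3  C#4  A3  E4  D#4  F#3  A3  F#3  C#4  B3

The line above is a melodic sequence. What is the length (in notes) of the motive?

15 notes total. Splitting into 3 groups of 5:
C#4 E4 C#4 G#4 F#4 | A3 C#4 A3 E4 D#4 | F#3 A3 F#3 C#4 B3
That's a consistent down a 3rd shift per cell, and no other grouping gives one.

5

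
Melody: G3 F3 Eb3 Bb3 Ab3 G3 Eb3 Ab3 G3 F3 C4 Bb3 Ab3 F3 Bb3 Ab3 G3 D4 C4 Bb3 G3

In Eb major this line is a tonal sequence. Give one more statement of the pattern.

Taking 7-note groups, the heads are G3, Ab3, Bb3: the pattern moves up a 2nd.
From C4 the diatonic shape gives C4 Bb3 Ab3 Eb4 D4 C4 Ab3.

C4 Bb3 Ab3 Eb4 D4 C4 Ab3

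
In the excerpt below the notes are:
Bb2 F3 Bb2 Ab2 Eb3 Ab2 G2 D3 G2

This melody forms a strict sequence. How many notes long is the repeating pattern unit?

3

Try groups of 3 (3 cells in 9 notes):
Bb2 F3 Bb2 | Ab2 Eb3 Ab2 | G2 D3 G2
Every group is a transposition down a 2nd of the one before; no shorter unit works.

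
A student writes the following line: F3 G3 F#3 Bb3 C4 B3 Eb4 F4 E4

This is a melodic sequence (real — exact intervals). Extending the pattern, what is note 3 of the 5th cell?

D5

Grouping in 3s, the 3rd note of each cell is F#3, B3, E4.
Each moves up a 4th. Continuing: A4 → D5.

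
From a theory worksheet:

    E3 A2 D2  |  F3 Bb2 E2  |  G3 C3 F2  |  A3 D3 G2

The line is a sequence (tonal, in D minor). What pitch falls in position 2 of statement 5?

The unit is 3 notes. Position-2 pitches of the 4 shown cells: A2, Bb2, C3, D3.
Each moves up a 2nd; the next is E3.

E3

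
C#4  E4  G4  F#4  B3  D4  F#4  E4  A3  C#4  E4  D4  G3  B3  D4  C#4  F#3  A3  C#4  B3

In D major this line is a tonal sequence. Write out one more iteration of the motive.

E3 G3 B3 A3

Unit = 4 notes; the statements start on C#4, B3, A3, G3, F#3, moving down a 2nd each time.
Statement 6 starts on E3 and keeps the same diatonic contour: E3 G3 B3 A3.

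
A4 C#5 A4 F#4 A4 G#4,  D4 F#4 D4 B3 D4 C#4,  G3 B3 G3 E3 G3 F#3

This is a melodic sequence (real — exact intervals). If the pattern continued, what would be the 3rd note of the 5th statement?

F2

The unit is 6 notes. Position-3 pitches of the 3 shown cells: A4, D4, G3.
Extending down a 5th: C3 → F2.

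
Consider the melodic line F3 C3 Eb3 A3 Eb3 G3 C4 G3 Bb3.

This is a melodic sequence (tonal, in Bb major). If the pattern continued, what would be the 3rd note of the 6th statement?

A4

Grouping in 3s, the 3rd note of each cell is Eb3, G3, Bb3.
Each moves up a 3rd. Continuing: D4 → F4 → A4.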